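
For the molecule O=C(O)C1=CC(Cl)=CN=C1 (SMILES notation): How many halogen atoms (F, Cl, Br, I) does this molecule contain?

Halogen atoms appear at heavy-atom position 7 (1×Cl).
Other groups present: 1 carboxylic acid.
Halogen count: 1.

1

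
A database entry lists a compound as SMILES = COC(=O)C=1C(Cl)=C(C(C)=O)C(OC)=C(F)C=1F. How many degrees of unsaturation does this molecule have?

6

Molecular formula: C11H9ClF2O4.
DoU = (2C + 2 + N − H − X) / 2, where X is the halogen count and O/S are ignored.
    = (2·11 + 2 + 0 − 9 − 3) / 2 = 12 / 2 = 6.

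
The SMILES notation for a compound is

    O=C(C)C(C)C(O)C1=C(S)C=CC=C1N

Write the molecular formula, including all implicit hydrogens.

C11H15NO2S

Walk through each heavy atom and fill implicit hydrogens from standard valence (C 4, N 3, O 2, S 2, halogen 1):
  atom 1: O, bond orders sum to 2 (valence 2) → 0 H
  atom 2: C, bond orders sum to 4 (valence 4) → 0 H
  atom 3: C, bond orders sum to 1 (valence 4) → 3 H
  atom 4: C, bond orders sum to 3 (valence 4) → 1 H
  atom 5: C, bond orders sum to 1 (valence 4) → 3 H
  atom 6: C, bond orders sum to 3 (valence 4) → 1 H
  atom 7: O, bond orders sum to 1 (valence 2) → 1 H
  atom 8: C, bond orders sum to 4 (valence 4) → 0 H
  atom 9: C, bond orders sum to 4 (valence 4) → 0 H
  atom 10: S, bond orders sum to 1 (valence 2) → 1 H
  atom 11: C, bond orders sum to 3 (valence 4) → 1 H
  atom 12: C, bond orders sum to 3 (valence 4) → 1 H
  atom 13: C, bond orders sum to 3 (valence 4) → 1 H
  atom 14: C, bond orders sum to 4 (valence 4) → 0 H
  atom 15: N, bond orders sum to 1 (valence 3) → 2 H
Totals → C:11, H:15, N:1, O:2, S:1.
In Hill order: C11H15NO2S.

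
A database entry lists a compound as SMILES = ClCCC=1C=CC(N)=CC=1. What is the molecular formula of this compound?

Walk through each heavy atom and fill implicit hydrogens from standard valence (C 4, N 3, O 2, S 2, halogen 1):
  atom 1: Cl (halogen, monovalent) → 0 H
  atom 2: C, bond orders sum to 2 (valence 4) → 2 H
  atom 3: C, bond orders sum to 2 (valence 4) → 2 H
  atom 4: C, bond orders sum to 4 (valence 4) → 0 H
  atom 5: C, bond orders sum to 3 (valence 4) → 1 H
  atom 6: C, bond orders sum to 3 (valence 4) → 1 H
  atom 7: C, bond orders sum to 4 (valence 4) → 0 H
  atom 8: N, bond orders sum to 1 (valence 3) → 2 H
  atom 9: C, bond orders sum to 3 (valence 4) → 1 H
  atom 10: C, bond orders sum to 3 (valence 4) → 1 H
Totals → C:8, H:10, Cl:1, N:1.

C8H10ClN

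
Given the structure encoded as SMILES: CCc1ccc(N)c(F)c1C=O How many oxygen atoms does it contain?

1

Scan the SMILES for O atoms (remember two-letter symbols like Cl and Br are single atoms).
Oxygen count: 1.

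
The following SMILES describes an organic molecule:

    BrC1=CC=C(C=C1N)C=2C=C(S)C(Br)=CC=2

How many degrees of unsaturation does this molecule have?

8

Molecular formula: C12H9Br2NS.
DoU = (2C + 2 + N − H − X) / 2, where X is the halogen count and O/S are ignored.
    = (2·12 + 2 + 1 − 9 − 2) / 2 = 16 / 2 = 8.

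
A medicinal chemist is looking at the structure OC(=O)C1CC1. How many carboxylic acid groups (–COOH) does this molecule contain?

1

The carboxylic acid motif appears at heavy-atom position 2 in the SMILES.
Carboxylic acid count: 1.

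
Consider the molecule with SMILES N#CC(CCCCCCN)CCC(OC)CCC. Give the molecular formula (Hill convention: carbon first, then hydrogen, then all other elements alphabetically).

C15H30N2O

Walk through each heavy atom and fill implicit hydrogens from standard valence (C 4, N 3, O 2, S 2, halogen 1):
  atom 1: N, bond orders sum to 3 (valence 3) → 0 H
  atom 2: C, bond orders sum to 4 (valence 4) → 0 H
  atom 3: C, bond orders sum to 3 (valence 4) → 1 H
  atom 4: C, bond orders sum to 2 (valence 4) → 2 H
  atom 5: C, bond orders sum to 2 (valence 4) → 2 H
  atom 6: C, bond orders sum to 2 (valence 4) → 2 H
  atom 7: C, bond orders sum to 2 (valence 4) → 2 H
  atom 8: C, bond orders sum to 2 (valence 4) → 2 H
  atom 9: C, bond orders sum to 2 (valence 4) → 2 H
  atom 10: N, bond orders sum to 1 (valence 3) → 2 H
  atom 11: C, bond orders sum to 2 (valence 4) → 2 H
  atom 12: C, bond orders sum to 2 (valence 4) → 2 H
  atom 13: C, bond orders sum to 3 (valence 4) → 1 H
  atom 14: O, bond orders sum to 2 (valence 2) → 0 H
  atom 15: C, bond orders sum to 1 (valence 4) → 3 H
  atom 16: C, bond orders sum to 2 (valence 4) → 2 H
  atom 17: C, bond orders sum to 2 (valence 4) → 2 H
  atom 18: C, bond orders sum to 1 (valence 4) → 3 H
Totals → C:15, H:30, N:2, O:1.
In Hill order: C15H30N2O.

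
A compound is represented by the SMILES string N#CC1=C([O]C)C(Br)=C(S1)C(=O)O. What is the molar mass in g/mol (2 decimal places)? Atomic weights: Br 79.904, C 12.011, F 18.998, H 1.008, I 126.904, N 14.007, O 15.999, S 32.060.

First, the molecular formula is C7H4BrNO3S (counting implicit H from valence).
  Br: 1 × 79.904 = 79.904
  C: 7 × 12.011 = 84.077
  H: 4 × 1.008 = 4.032
  N: 1 × 14.007 = 14.007
  O: 3 × 15.999 = 47.997
  S: 1 × 32.060 = 32.060
Sum: 1×79.904 + 7×12.011 + 4×1.008 + 1×14.007 + 3×15.999 + 1×32.060 = 262.077 → 262.08 g/mol.

262.08 g/mol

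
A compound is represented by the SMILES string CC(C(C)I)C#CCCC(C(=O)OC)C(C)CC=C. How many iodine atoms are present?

Scan the SMILES for I atoms (remember two-letter symbols like Cl and Br are single atoms).
Iodine count: 1.

1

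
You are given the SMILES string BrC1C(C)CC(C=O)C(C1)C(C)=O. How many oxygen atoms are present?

2

Scan the SMILES for O atoms (remember two-letter symbols like Cl and Br are single atoms).
Oxygen count: 2.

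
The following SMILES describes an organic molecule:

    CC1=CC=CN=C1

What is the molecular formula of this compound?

C6H7N

Walk through each heavy atom and fill implicit hydrogens from standard valence (C 4, N 3, O 2, S 2, halogen 1):
  atom 1: C, bond orders sum to 1 (valence 4) → 3 H
  atom 2: C, bond orders sum to 4 (valence 4) → 0 H
  atom 3: C, bond orders sum to 3 (valence 4) → 1 H
  atom 4: C, bond orders sum to 3 (valence 4) → 1 H
  atom 5: C, bond orders sum to 3 (valence 4) → 1 H
  atom 6: N, bond orders sum to 3 (valence 3) → 0 H
  atom 7: C, bond orders sum to 3 (valence 4) → 1 H
Totals → C:6, H:7, N:1.
In Hill order: C6H7N.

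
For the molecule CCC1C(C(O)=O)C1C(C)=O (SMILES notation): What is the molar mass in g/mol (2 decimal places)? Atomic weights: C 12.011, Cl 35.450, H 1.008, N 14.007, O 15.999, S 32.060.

First, the molecular formula is C8H12O3 (counting implicit H from valence).
  C: 8 × 12.011 = 96.088
  H: 12 × 1.008 = 12.096
  O: 3 × 15.999 = 47.997
Sum: 8×12.011 + 12×1.008 + 3×15.999 = 156.181 → 156.18 g/mol.

156.18 g/mol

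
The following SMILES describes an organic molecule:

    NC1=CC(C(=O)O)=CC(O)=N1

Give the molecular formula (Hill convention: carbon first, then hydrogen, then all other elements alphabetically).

Walk through each heavy atom and fill implicit hydrogens from standard valence (C 4, N 3, O 2, S 2, halogen 1):
  atom 1: N, bond orders sum to 1 (valence 3) → 2 H
  atom 2: C, bond orders sum to 4 (valence 4) → 0 H
  atom 3: C, bond orders sum to 3 (valence 4) → 1 H
  atom 4: C, bond orders sum to 4 (valence 4) → 0 H
  atom 5: C, bond orders sum to 4 (valence 4) → 0 H
  atom 6: O, bond orders sum to 2 (valence 2) → 0 H
  atom 7: O, bond orders sum to 1 (valence 2) → 1 H
  atom 8: C, bond orders sum to 3 (valence 4) → 1 H
  atom 9: C, bond orders sum to 4 (valence 4) → 0 H
  atom 10: O, bond orders sum to 1 (valence 2) → 1 H
  atom 11: N, bond orders sum to 3 (valence 3) → 0 H
Totals → C:6, H:6, N:2, O:3.
In Hill order: C6H6N2O3.

C6H6N2O3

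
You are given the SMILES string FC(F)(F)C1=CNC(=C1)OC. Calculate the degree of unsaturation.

3

Molecular formula: C6H6F3NO.
DoU = (2C + 2 + N − H − X) / 2, where X is the halogen count and O/S are ignored.
    = (2·6 + 2 + 1 − 6 − 3) / 2 = 6 / 2 = 3.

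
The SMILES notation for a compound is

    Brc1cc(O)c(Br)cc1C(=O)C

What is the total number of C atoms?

8

Count every carbon token in the SMILES (each C, including those in ring-closure positions and inside branches).
Carbon count: 8.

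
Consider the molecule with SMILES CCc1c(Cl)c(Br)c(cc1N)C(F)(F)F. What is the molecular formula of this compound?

Walk through each heavy atom and fill implicit hydrogens from standard valence (C 4, N 3, O 2, S 2, halogen 1); for lowercase aromatic atoms, an aromatic c carries 1 H when it has two neighbours and 0 H with three, and aromatic n carries 0 H:
  atom 1: C, bond orders sum to 1 (valence 4) → 3 H
  atom 2: C, bond orders sum to 2 (valence 4) → 2 H
  atom 3: aromatic c, 3 neighbours → 0 H
  atom 4: aromatic c, 3 neighbours → 0 H
  atom 5: Cl (halogen, monovalent) → 0 H
  atom 6: aromatic c, 3 neighbours → 0 H
  atom 7: Br (halogen, monovalent) → 0 H
  atom 8: aromatic c, 3 neighbours → 0 H
  atom 9: aromatic c, 2 neighbours → 1 H
  atom 10: aromatic c, 3 neighbours → 0 H
  atom 11: N, bond orders sum to 1 (valence 3) → 2 H
  atom 12: C, bond orders sum to 4 (valence 4) → 0 H
  atom 13: F (halogen, monovalent) → 0 H
  atom 14: F (halogen, monovalent) → 0 H
  atom 15: F (halogen, monovalent) → 0 H
Totals → C:9, H:8, Br:1, Cl:1, F:3, N:1.
In Hill order: C9H8BrClF3N.

C9H8BrClF3N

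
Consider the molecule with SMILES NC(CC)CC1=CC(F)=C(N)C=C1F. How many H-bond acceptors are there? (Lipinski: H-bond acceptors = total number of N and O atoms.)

2

N atoms: 2; O atoms: 0.
Lipinski HBA = 2 + 0 = 2.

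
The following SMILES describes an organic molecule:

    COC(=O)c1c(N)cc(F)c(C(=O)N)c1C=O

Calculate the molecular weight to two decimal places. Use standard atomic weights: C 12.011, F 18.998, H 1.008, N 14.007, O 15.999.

240.19 g/mol

First, the molecular formula is C10H9FN2O4 (counting implicit H from valence).
  C: 10 × 12.011 = 120.110
  F: 1 × 18.998 = 18.998
  H: 9 × 1.008 = 9.072
  N: 2 × 14.007 = 28.014
  O: 4 × 15.999 = 63.996
Sum: 10×12.011 + 1×18.998 + 9×1.008 + 2×14.007 + 4×15.999 = 240.190 → 240.19 g/mol.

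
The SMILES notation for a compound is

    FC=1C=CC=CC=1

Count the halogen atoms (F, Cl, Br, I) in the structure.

Halogen atoms appear at heavy-atom position 1 (1×F).
Halogen count: 1.

1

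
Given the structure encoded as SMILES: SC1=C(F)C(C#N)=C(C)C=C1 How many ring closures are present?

In SMILES, each pair of matching ring-closure digits denotes one ring-closing bond; the number of such bonds equals the number of independent rings.
Ring-closure bonds here: 1.

1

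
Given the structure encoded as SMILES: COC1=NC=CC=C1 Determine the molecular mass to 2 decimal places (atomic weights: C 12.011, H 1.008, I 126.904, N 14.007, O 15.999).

First, the molecular formula is C6H7NO (counting implicit H from valence).
  C: 6 × 12.011 = 72.066
  H: 7 × 1.008 = 7.056
  N: 1 × 14.007 = 14.007
  O: 1 × 15.999 = 15.999
Sum: 6×12.011 + 7×1.008 + 1×14.007 + 1×15.999 = 109.128 → 109.13 g/mol.

109.13 g/mol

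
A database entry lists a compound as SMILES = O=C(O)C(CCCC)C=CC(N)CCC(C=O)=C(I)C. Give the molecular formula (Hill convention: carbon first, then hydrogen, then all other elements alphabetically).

Walk through each heavy atom and fill implicit hydrogens from standard valence (C 4, N 3, O 2, S 2, halogen 1):
  atom 1: O, bond orders sum to 2 (valence 2) → 0 H
  atom 2: C, bond orders sum to 4 (valence 4) → 0 H
  atom 3: O, bond orders sum to 1 (valence 2) → 1 H
  atom 4: C, bond orders sum to 3 (valence 4) → 1 H
  atom 5: C, bond orders sum to 2 (valence 4) → 2 H
  atom 6: C, bond orders sum to 2 (valence 4) → 2 H
  atom 7: C, bond orders sum to 2 (valence 4) → 2 H
  atom 8: C, bond orders sum to 1 (valence 4) → 3 H
  atom 9: C, bond orders sum to 3 (valence 4) → 1 H
  atom 10: C, bond orders sum to 3 (valence 4) → 1 H
  atom 11: C, bond orders sum to 3 (valence 4) → 1 H
  atom 12: N, bond orders sum to 1 (valence 3) → 2 H
  atom 13: C, bond orders sum to 2 (valence 4) → 2 H
  atom 14: C, bond orders sum to 2 (valence 4) → 2 H
  atom 15: C, bond orders sum to 4 (valence 4) → 0 H
  atom 16: C, bond orders sum to 3 (valence 4) → 1 H
  atom 17: O, bond orders sum to 2 (valence 2) → 0 H
  atom 18: C, bond orders sum to 4 (valence 4) → 0 H
  atom 19: I (halogen, monovalent) → 0 H
  atom 20: C, bond orders sum to 1 (valence 4) → 3 H
Totals → C:15, H:24, I:1, N:1, O:3.

C15H24INO3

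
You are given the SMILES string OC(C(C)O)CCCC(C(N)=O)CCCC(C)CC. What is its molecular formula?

C15H31NO3

Walk through each heavy atom and fill implicit hydrogens from standard valence (C 4, N 3, O 2, S 2, halogen 1):
  atom 1: O, bond orders sum to 1 (valence 2) → 1 H
  atom 2: C, bond orders sum to 3 (valence 4) → 1 H
  atom 3: C, bond orders sum to 3 (valence 4) → 1 H
  atom 4: C, bond orders sum to 1 (valence 4) → 3 H
  atom 5: O, bond orders sum to 1 (valence 2) → 1 H
  atom 6: C, bond orders sum to 2 (valence 4) → 2 H
  atom 7: C, bond orders sum to 2 (valence 4) → 2 H
  atom 8: C, bond orders sum to 2 (valence 4) → 2 H
  atom 9: C, bond orders sum to 3 (valence 4) → 1 H
  atom 10: C, bond orders sum to 4 (valence 4) → 0 H
  atom 11: N, bond orders sum to 1 (valence 3) → 2 H
  atom 12: O, bond orders sum to 2 (valence 2) → 0 H
  atom 13: C, bond orders sum to 2 (valence 4) → 2 H
  atom 14: C, bond orders sum to 2 (valence 4) → 2 H
  atom 15: C, bond orders sum to 2 (valence 4) → 2 H
  atom 16: C, bond orders sum to 3 (valence 4) → 1 H
  atom 17: C, bond orders sum to 1 (valence 4) → 3 H
  atom 18: C, bond orders sum to 2 (valence 4) → 2 H
  atom 19: C, bond orders sum to 1 (valence 4) → 3 H
Totals → C:15, H:31, N:1, O:3.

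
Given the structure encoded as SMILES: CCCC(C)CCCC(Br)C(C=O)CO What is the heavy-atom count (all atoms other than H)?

15

Every atom symbol written in the SMILES (organic subset) is one heavy atom; implicit H are not written.
Heavy atoms by element → Br:1, C:12, O:2.
Total: 15.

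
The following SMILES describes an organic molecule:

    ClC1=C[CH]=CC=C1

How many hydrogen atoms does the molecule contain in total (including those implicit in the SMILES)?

Walk through each heavy atom and fill implicit hydrogens from standard valence (C 4, N 3, O 2, S 2, halogen 1):
  atom 1: Cl (halogen, monovalent) → 0 H
  atom 2: C, bond orders sum to 4 (valence 4) → 0 H
  atom 3: C, bond orders sum to 3 (valence 4) → 1 H
  atom 4: C with explicit H count 1
  atom 5: C, bond orders sum to 3 (valence 4) → 1 H
  atom 6: C, bond orders sum to 3 (valence 4) → 1 H
  atom 7: C, bond orders sum to 3 (valence 4) → 1 H
Total hydrogens: 5.

5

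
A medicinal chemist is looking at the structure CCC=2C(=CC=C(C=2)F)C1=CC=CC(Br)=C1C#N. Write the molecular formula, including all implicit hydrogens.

Walk through each heavy atom and fill implicit hydrogens from standard valence (C 4, N 3, O 2, S 2, halogen 1):
  atom 1: C, bond orders sum to 1 (valence 4) → 3 H
  atom 2: C, bond orders sum to 2 (valence 4) → 2 H
  atom 3: C, bond orders sum to 4 (valence 4) → 0 H
  atom 4: C, bond orders sum to 4 (valence 4) → 0 H
  atom 5: C, bond orders sum to 3 (valence 4) → 1 H
  atom 6: C, bond orders sum to 3 (valence 4) → 1 H
  atom 7: C, bond orders sum to 4 (valence 4) → 0 H
  atom 8: C, bond orders sum to 3 (valence 4) → 1 H
  atom 9: F (halogen, monovalent) → 0 H
  atom 10: C, bond orders sum to 4 (valence 4) → 0 H
  atom 11: C, bond orders sum to 3 (valence 4) → 1 H
  atom 12: C, bond orders sum to 3 (valence 4) → 1 H
  atom 13: C, bond orders sum to 3 (valence 4) → 1 H
  atom 14: C, bond orders sum to 4 (valence 4) → 0 H
  atom 15: Br (halogen, monovalent) → 0 H
  atom 16: C, bond orders sum to 4 (valence 4) → 0 H
  atom 17: C, bond orders sum to 4 (valence 4) → 0 H
  atom 18: N, bond orders sum to 3 (valence 3) → 0 H
Totals → C:15, H:11, Br:1, F:1, N:1.

C15H11BrFN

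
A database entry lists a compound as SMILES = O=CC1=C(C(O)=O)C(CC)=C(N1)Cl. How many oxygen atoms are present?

Scan the SMILES for O atoms (remember two-letter symbols like Cl and Br are single atoms).
Oxygen count: 3.

3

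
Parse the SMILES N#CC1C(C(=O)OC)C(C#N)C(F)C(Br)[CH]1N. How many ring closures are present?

1

In SMILES, each pair of matching ring-closure digits denotes one ring-closing bond; the number of such bonds equals the number of independent rings.
Ring-closure bonds here: 1.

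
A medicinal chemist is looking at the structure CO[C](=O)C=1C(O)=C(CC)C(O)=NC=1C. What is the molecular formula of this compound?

C10H13NO4

Walk through each heavy atom and fill implicit hydrogens from standard valence (C 4, N 3, O 2, S 2, halogen 1):
  atom 1: C, bond orders sum to 1 (valence 4) → 3 H
  atom 2: O, bond orders sum to 2 (valence 2) → 0 H
  atom 3: C with explicit H count 0
  atom 4: O, bond orders sum to 2 (valence 2) → 0 H
  atom 5: C, bond orders sum to 4 (valence 4) → 0 H
  atom 6: C, bond orders sum to 4 (valence 4) → 0 H
  atom 7: O, bond orders sum to 1 (valence 2) → 1 H
  atom 8: C, bond orders sum to 4 (valence 4) → 0 H
  atom 9: C, bond orders sum to 2 (valence 4) → 2 H
  atom 10: C, bond orders sum to 1 (valence 4) → 3 H
  atom 11: C, bond orders sum to 4 (valence 4) → 0 H
  atom 12: O, bond orders sum to 1 (valence 2) → 1 H
  atom 13: N, bond orders sum to 3 (valence 3) → 0 H
  atom 14: C, bond orders sum to 4 (valence 4) → 0 H
  atom 15: C, bond orders sum to 1 (valence 4) → 3 H
Totals → C:10, H:13, N:1, O:4.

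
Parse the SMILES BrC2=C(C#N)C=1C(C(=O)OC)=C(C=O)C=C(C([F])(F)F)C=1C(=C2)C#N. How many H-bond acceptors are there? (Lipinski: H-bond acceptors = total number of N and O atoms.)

N atoms: 2; O atoms: 3.
Lipinski HBA = 2 + 3 = 5.

5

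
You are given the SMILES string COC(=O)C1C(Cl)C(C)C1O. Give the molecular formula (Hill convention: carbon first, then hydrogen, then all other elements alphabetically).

C7H11ClO3

Walk through each heavy atom and fill implicit hydrogens from standard valence (C 4, N 3, O 2, S 2, halogen 1):
  atom 1: C, bond orders sum to 1 (valence 4) → 3 H
  atom 2: O, bond orders sum to 2 (valence 2) → 0 H
  atom 3: C, bond orders sum to 4 (valence 4) → 0 H
  atom 4: O, bond orders sum to 2 (valence 2) → 0 H
  atom 5: C, bond orders sum to 3 (valence 4) → 1 H
  atom 6: C, bond orders sum to 3 (valence 4) → 1 H
  atom 7: Cl (halogen, monovalent) → 0 H
  atom 8: C, bond orders sum to 3 (valence 4) → 1 H
  atom 9: C, bond orders sum to 1 (valence 4) → 3 H
  atom 10: C, bond orders sum to 3 (valence 4) → 1 H
  atom 11: O, bond orders sum to 1 (valence 2) → 1 H
Totals → C:7, H:11, Cl:1, O:3.
In Hill order: C7H11ClO3.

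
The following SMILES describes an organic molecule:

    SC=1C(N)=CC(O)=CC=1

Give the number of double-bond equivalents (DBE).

Molecular formula: C6H7NOS.
DoU = (2C + 2 + N − H − X) / 2, where X is the halogen count and O/S are ignored.
    = (2·6 + 2 + 1 − 7 − 0) / 2 = 8 / 2 = 4.

4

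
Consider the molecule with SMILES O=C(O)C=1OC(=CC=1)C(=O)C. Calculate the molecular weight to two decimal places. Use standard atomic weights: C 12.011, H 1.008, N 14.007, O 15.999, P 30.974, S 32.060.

First, the molecular formula is C7H6O4 (counting implicit H from valence).
  C: 7 × 12.011 = 84.077
  H: 6 × 1.008 = 6.048
  O: 4 × 15.999 = 63.996
Sum: 7×12.011 + 6×1.008 + 4×15.999 = 154.121 → 154.12 g/mol.

154.12 g/mol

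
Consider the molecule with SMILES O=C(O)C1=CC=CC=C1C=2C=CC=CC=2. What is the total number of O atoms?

Scan the SMILES for O atoms (remember two-letter symbols like Cl and Br are single atoms).
Oxygen count: 2.

2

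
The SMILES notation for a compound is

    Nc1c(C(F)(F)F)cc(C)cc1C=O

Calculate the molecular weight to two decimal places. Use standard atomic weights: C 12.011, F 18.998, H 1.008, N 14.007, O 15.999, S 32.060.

203.16 g/mol

First, the molecular formula is C9H8F3NO (counting implicit H from valence).
  C: 9 × 12.011 = 108.099
  F: 3 × 18.998 = 56.994
  H: 8 × 1.008 = 8.064
  N: 1 × 14.007 = 14.007
  O: 1 × 15.999 = 15.999
Sum: 9×12.011 + 3×18.998 + 8×1.008 + 1×14.007 + 1×15.999 = 203.163 → 203.16 g/mol.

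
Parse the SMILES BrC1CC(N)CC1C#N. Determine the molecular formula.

C6H9BrN2

Walk through each heavy atom and fill implicit hydrogens from standard valence (C 4, N 3, O 2, S 2, halogen 1):
  atom 1: Br (halogen, monovalent) → 0 H
  atom 2: C, bond orders sum to 3 (valence 4) → 1 H
  atom 3: C, bond orders sum to 2 (valence 4) → 2 H
  atom 4: C, bond orders sum to 3 (valence 4) → 1 H
  atom 5: N, bond orders sum to 1 (valence 3) → 2 H
  atom 6: C, bond orders sum to 2 (valence 4) → 2 H
  atom 7: C, bond orders sum to 3 (valence 4) → 1 H
  atom 8: C, bond orders sum to 4 (valence 4) → 0 H
  atom 9: N, bond orders sum to 3 (valence 3) → 0 H
Totals → C:6, H:9, Br:1, N:2.
In Hill order: C6H9BrN2.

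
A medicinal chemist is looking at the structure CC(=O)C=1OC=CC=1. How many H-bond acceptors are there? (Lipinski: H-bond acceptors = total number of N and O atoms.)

N atoms: 0; O atoms: 2.
Lipinski HBA = 0 + 2 = 2.

2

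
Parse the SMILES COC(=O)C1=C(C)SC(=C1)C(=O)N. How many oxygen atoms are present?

Scan the SMILES for O atoms (remember two-letter symbols like Cl and Br are single atoms).
Oxygen count: 3.

3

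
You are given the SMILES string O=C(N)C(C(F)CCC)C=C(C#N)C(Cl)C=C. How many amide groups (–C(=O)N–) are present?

1

The amide motif appears at heavy-atom position 2 in the SMILES.
Other groups present: 2 alkene, 1 nitrile.
Amide count: 1.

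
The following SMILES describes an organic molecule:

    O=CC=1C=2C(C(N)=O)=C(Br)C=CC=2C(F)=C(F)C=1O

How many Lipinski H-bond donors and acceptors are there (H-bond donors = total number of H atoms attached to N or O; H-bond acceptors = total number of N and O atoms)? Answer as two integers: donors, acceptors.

Donors: find every N or O and count the H atoms it carries.
  atom 1 (O): bond orders sum to 2 → 0 H
  atom 7 (N): bond orders sum to 1 → 2 H
  atom 8 (O): bond orders sum to 2 → 0 H
  atom 19 (O): bond orders sum to 1 → 1 H
Lipinski HBD = 3.
Acceptors: N atoms = 1, O atoms = 3 → HBA = 4.

3, 4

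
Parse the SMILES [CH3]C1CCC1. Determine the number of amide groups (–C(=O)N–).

0

Scan the SMILES for the amide motif — none present.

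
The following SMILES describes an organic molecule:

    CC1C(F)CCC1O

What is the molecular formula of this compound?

C6H11FO

Walk through each heavy atom and fill implicit hydrogens from standard valence (C 4, N 3, O 2, S 2, halogen 1):
  atom 1: C, bond orders sum to 1 (valence 4) → 3 H
  atom 2: C, bond orders sum to 3 (valence 4) → 1 H
  atom 3: C, bond orders sum to 3 (valence 4) → 1 H
  atom 4: F (halogen, monovalent) → 0 H
  atom 5: C, bond orders sum to 2 (valence 4) → 2 H
  atom 6: C, bond orders sum to 2 (valence 4) → 2 H
  atom 7: C, bond orders sum to 3 (valence 4) → 1 H
  atom 8: O, bond orders sum to 1 (valence 2) → 1 H
Totals → C:6, H:11, F:1, O:1.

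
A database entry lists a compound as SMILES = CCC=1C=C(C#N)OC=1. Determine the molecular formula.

C7H7NO

Walk through each heavy atom and fill implicit hydrogens from standard valence (C 4, N 3, O 2, S 2, halogen 1):
  atom 1: C, bond orders sum to 1 (valence 4) → 3 H
  atom 2: C, bond orders sum to 2 (valence 4) → 2 H
  atom 3: C, bond orders sum to 4 (valence 4) → 0 H
  atom 4: C, bond orders sum to 3 (valence 4) → 1 H
  atom 5: C, bond orders sum to 4 (valence 4) → 0 H
  atom 6: C, bond orders sum to 4 (valence 4) → 0 H
  atom 7: N, bond orders sum to 3 (valence 3) → 0 H
  atom 8: O, bond orders sum to 2 (valence 2) → 0 H
  atom 9: C, bond orders sum to 3 (valence 4) → 1 H
Totals → C:7, H:7, N:1, O:1.
In Hill order: C7H7NO.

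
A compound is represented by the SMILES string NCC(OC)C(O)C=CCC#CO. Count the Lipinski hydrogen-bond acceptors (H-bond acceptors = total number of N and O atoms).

N atoms: 1; O atoms: 3.
Lipinski HBA = 1 + 3 = 4.

4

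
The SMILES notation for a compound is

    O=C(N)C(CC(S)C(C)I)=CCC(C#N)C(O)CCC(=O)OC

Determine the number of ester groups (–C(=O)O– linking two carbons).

The ester motif appears at heavy-atom position 20 in the SMILES.
Other groups present: 1 alkene, 1 amide, 1 hydroxyl, 1 nitrile, 1 thiol.
Ester count: 1.

1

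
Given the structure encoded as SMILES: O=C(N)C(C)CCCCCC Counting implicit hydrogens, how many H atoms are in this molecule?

19

Walk through each heavy atom and fill implicit hydrogens from standard valence (C 4, N 3, O 2, S 2, halogen 1):
  atom 1: O, bond orders sum to 2 (valence 2) → 0 H
  atom 2: C, bond orders sum to 4 (valence 4) → 0 H
  atom 3: N, bond orders sum to 1 (valence 3) → 2 H
  atom 4: C, bond orders sum to 3 (valence 4) → 1 H
  atom 5: C, bond orders sum to 1 (valence 4) → 3 H
  atom 6: C, bond orders sum to 2 (valence 4) → 2 H
  atom 7: C, bond orders sum to 2 (valence 4) → 2 H
  atom 8: C, bond orders sum to 2 (valence 4) → 2 H
  atom 9: C, bond orders sum to 2 (valence 4) → 2 H
  atom 10: C, bond orders sum to 2 (valence 4) → 2 H
  atom 11: C, bond orders sum to 1 (valence 4) → 3 H
Total hydrogens: 19.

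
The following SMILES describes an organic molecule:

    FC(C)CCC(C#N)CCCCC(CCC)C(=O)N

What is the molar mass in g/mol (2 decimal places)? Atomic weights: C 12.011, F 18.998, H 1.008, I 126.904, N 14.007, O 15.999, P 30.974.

270.39 g/mol

First, the molecular formula is C15H27FN2O (counting implicit H from valence).
  C: 15 × 12.011 = 180.165
  F: 1 × 18.998 = 18.998
  H: 27 × 1.008 = 27.216
  N: 2 × 14.007 = 28.014
  O: 1 × 15.999 = 15.999
Sum: 15×12.011 + 1×18.998 + 27×1.008 + 2×14.007 + 1×15.999 = 270.392 → 270.39 g/mol.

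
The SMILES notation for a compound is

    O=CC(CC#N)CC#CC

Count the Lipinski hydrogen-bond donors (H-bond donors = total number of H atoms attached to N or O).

0

Donors: find every N or O and count the H atoms it carries.
  atom 1 (O): bond orders sum to 2 → 0 H
  atom 6 (N): bond orders sum to 3 → 0 H
Lipinski HBD = 0.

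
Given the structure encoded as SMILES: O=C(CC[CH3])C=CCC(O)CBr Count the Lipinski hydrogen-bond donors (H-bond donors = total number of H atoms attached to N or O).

Donors: find every N or O and count the H atoms it carries.
  atom 1 (O): bond orders sum to 2 → 0 H
  atom 10 (O): bond orders sum to 1 → 1 H
Lipinski HBD = 1.

1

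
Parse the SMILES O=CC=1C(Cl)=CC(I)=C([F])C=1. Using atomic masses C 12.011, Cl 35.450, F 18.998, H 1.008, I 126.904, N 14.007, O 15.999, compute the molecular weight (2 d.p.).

First, the molecular formula is C7H3ClFIO (counting implicit H from valence).
  C: 7 × 12.011 = 84.077
  Cl: 1 × 35.450 = 35.450
  F: 1 × 18.998 = 18.998
  H: 3 × 1.008 = 3.024
  I: 1 × 126.904 = 126.904
  O: 1 × 15.999 = 15.999
Sum: 7×12.011 + 1×35.450 + 1×18.998 + 3×1.008 + 1×126.904 + 1×15.999 = 284.452 → 284.45 g/mol.

284.45 g/mol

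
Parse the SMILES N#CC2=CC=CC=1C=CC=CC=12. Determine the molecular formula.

C11H7N

Walk through each heavy atom and fill implicit hydrogens from standard valence (C 4, N 3, O 2, S 2, halogen 1):
  atom 1: N, bond orders sum to 3 (valence 3) → 0 H
  atom 2: C, bond orders sum to 4 (valence 4) → 0 H
  atom 3: C, bond orders sum to 4 (valence 4) → 0 H
  atom 4: C, bond orders sum to 3 (valence 4) → 1 H
  atom 5: C, bond orders sum to 3 (valence 4) → 1 H
  atom 6: C, bond orders sum to 3 (valence 4) → 1 H
  atom 7: C, bond orders sum to 4 (valence 4) → 0 H
  atom 8: C, bond orders sum to 3 (valence 4) → 1 H
  atom 9: C, bond orders sum to 3 (valence 4) → 1 H
  atom 10: C, bond orders sum to 3 (valence 4) → 1 H
  atom 11: C, bond orders sum to 3 (valence 4) → 1 H
  atom 12: C, bond orders sum to 4 (valence 4) → 0 H
Totals → C:11, H:7, N:1.
In Hill order: C11H7N.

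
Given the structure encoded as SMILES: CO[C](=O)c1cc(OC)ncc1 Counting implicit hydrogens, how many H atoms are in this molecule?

Walk through each heavy atom and fill implicit hydrogens from standard valence (C 4, N 3, O 2, S 2, halogen 1); for lowercase aromatic atoms, an aromatic c carries 1 H when it has two neighbours and 0 H with three, and aromatic n carries 0 H:
  atom 1: C, bond orders sum to 1 (valence 4) → 3 H
  atom 2: O, bond orders sum to 2 (valence 2) → 0 H
  atom 3: C with explicit H count 0
  atom 4: O, bond orders sum to 2 (valence 2) → 0 H
  atom 5: aromatic c, 3 neighbours → 0 H
  atom 6: aromatic c, 2 neighbours → 1 H
  atom 7: aromatic c, 3 neighbours → 0 H
  atom 8: O, bond orders sum to 2 (valence 2) → 0 H
  atom 9: C, bond orders sum to 1 (valence 4) → 3 H
  atom 10: aromatic n, 2 neighbours → 0 H
  atom 11: aromatic c, 2 neighbours → 1 H
  atom 12: aromatic c, 2 neighbours → 1 H
Total hydrogens: 9.

9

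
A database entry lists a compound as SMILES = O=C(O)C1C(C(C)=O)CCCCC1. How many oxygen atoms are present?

3

Scan the SMILES for O atoms (remember two-letter symbols like Cl and Br are single atoms).
Oxygen count: 3.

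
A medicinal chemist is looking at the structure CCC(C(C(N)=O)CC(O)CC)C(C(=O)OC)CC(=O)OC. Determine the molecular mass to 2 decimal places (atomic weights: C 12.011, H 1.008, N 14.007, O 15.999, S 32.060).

First, the molecular formula is C15H27NO6 (counting implicit H from valence).
  C: 15 × 12.011 = 180.165
  H: 27 × 1.008 = 27.216
  N: 1 × 14.007 = 14.007
  O: 6 × 15.999 = 95.994
Sum: 15×12.011 + 27×1.008 + 1×14.007 + 6×15.999 = 317.382 → 317.38 g/mol.

317.38 g/mol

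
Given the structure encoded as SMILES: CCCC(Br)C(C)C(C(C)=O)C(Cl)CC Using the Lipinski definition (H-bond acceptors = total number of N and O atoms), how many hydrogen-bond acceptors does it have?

N atoms: 0; O atoms: 1.
Lipinski HBA = 0 + 1 = 1.

1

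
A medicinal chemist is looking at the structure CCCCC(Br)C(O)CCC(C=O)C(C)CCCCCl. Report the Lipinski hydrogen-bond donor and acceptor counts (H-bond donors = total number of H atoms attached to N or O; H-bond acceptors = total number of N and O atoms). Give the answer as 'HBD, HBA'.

1, 2

Donors: find every N or O and count the H atoms it carries.
  atom 8 (O): bond orders sum to 1 → 1 H
  atom 13 (O): bond orders sum to 2 → 0 H
Lipinski HBD = 1.
Acceptors: N atoms = 0, O atoms = 2 → HBA = 2.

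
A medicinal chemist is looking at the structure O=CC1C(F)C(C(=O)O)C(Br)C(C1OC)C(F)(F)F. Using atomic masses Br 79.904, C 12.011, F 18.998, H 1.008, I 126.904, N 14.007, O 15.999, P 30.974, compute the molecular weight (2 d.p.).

351.09 g/mol

First, the molecular formula is C10H11BrF4O4 (counting implicit H from valence).
  Br: 1 × 79.904 = 79.904
  C: 10 × 12.011 = 120.110
  F: 4 × 18.998 = 75.992
  H: 11 × 1.008 = 11.088
  O: 4 × 15.999 = 63.996
Sum: 1×79.904 + 10×12.011 + 4×18.998 + 11×1.008 + 4×15.999 = 351.090 → 351.09 g/mol.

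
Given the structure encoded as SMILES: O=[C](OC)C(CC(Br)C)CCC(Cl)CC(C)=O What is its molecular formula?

C12H20BrClO3

Walk through each heavy atom and fill implicit hydrogens from standard valence (C 4, N 3, O 2, S 2, halogen 1):
  atom 1: O, bond orders sum to 2 (valence 2) → 0 H
  atom 2: C with explicit H count 0
  atom 3: O, bond orders sum to 2 (valence 2) → 0 H
  atom 4: C, bond orders sum to 1 (valence 4) → 3 H
  atom 5: C, bond orders sum to 3 (valence 4) → 1 H
  atom 6: C, bond orders sum to 2 (valence 4) → 2 H
  atom 7: C, bond orders sum to 3 (valence 4) → 1 H
  atom 8: Br (halogen, monovalent) → 0 H
  atom 9: C, bond orders sum to 1 (valence 4) → 3 H
  atom 10: C, bond orders sum to 2 (valence 4) → 2 H
  atom 11: C, bond orders sum to 2 (valence 4) → 2 H
  atom 12: C, bond orders sum to 3 (valence 4) → 1 H
  atom 13: Cl (halogen, monovalent) → 0 H
  atom 14: C, bond orders sum to 2 (valence 4) → 2 H
  atom 15: C, bond orders sum to 4 (valence 4) → 0 H
  atom 16: C, bond orders sum to 1 (valence 4) → 3 H
  atom 17: O, bond orders sum to 2 (valence 2) → 0 H
Totals → C:12, H:20, Br:1, Cl:1, O:3.
In Hill order: C12H20BrClO3.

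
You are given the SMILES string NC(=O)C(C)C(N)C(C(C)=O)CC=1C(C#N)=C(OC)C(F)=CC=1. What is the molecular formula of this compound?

C16H20FN3O3

Walk through each heavy atom and fill implicit hydrogens from standard valence (C 4, N 3, O 2, S 2, halogen 1):
  atom 1: N, bond orders sum to 1 (valence 3) → 2 H
  atom 2: C, bond orders sum to 4 (valence 4) → 0 H
  atom 3: O, bond orders sum to 2 (valence 2) → 0 H
  atom 4: C, bond orders sum to 3 (valence 4) → 1 H
  atom 5: C, bond orders sum to 1 (valence 4) → 3 H
  atom 6: C, bond orders sum to 3 (valence 4) → 1 H
  atom 7: N, bond orders sum to 1 (valence 3) → 2 H
  atom 8: C, bond orders sum to 3 (valence 4) → 1 H
  atom 9: C, bond orders sum to 4 (valence 4) → 0 H
  atom 10: C, bond orders sum to 1 (valence 4) → 3 H
  atom 11: O, bond orders sum to 2 (valence 2) → 0 H
  atom 12: C, bond orders sum to 2 (valence 4) → 2 H
  atom 13: C, bond orders sum to 4 (valence 4) → 0 H
  atom 14: C, bond orders sum to 4 (valence 4) → 0 H
  atom 15: C, bond orders sum to 4 (valence 4) → 0 H
  atom 16: N, bond orders sum to 3 (valence 3) → 0 H
  atom 17: C, bond orders sum to 4 (valence 4) → 0 H
  atom 18: O, bond orders sum to 2 (valence 2) → 0 H
  atom 19: C, bond orders sum to 1 (valence 4) → 3 H
  atom 20: C, bond orders sum to 4 (valence 4) → 0 H
  atom 21: F (halogen, monovalent) → 0 H
  atom 22: C, bond orders sum to 3 (valence 4) → 1 H
  atom 23: C, bond orders sum to 3 (valence 4) → 1 H
Totals → C:16, H:20, F:1, N:3, O:3.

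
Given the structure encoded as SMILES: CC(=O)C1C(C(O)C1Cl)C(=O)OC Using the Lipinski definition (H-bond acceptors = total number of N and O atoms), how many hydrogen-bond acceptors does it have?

N atoms: 0; O atoms: 4.
Lipinski HBA = 0 + 4 = 4.

4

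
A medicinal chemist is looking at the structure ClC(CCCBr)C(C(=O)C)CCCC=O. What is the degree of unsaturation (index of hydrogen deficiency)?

Degree of unsaturation = (number of rings) + (number of π bonds).
Ring closures in the SMILES: 0.
π bonds: 2 double bonds (each 1 DoU) → 2 DoU from unsaturation.
Total DoU = 0 + 2 = 2.

2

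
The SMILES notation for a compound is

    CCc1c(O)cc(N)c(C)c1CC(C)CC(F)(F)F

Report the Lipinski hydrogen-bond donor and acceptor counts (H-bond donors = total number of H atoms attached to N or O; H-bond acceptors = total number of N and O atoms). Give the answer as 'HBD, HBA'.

Donors: find every N or O and count the H atoms it carries.
  atom 5 (O): bond orders sum to 1 → 1 H
  atom 8 (N): bond orders sum to 1 → 2 H
Lipinski HBD = 3.
Acceptors: N atoms = 1, O atoms = 1 → HBA = 2.

3, 2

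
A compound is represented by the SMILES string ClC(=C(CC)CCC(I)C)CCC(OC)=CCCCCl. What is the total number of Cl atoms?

2

Scan the SMILES for Cl atoms (remember two-letter symbols like Cl and Br are single atoms).
Chlorine count: 2.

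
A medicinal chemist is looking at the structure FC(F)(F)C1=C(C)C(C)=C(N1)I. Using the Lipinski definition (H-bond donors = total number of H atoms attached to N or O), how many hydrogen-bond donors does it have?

1

Donors: find every N or O and count the H atoms it carries.
  atom 11 (N): bond orders sum to 2 → 1 H
Lipinski HBD = 1.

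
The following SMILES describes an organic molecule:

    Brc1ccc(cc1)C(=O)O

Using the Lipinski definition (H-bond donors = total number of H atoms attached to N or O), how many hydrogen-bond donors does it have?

Donors: find every N or O and count the H atoms it carries.
  atom 9 (O): bond orders sum to 2 → 0 H
  atom 10 (O): bond orders sum to 1 → 1 H
Lipinski HBD = 1.

1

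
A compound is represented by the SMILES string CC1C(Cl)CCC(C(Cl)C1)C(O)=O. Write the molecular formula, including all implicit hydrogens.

C9H14Cl2O2

Walk through each heavy atom and fill implicit hydrogens from standard valence (C 4, N 3, O 2, S 2, halogen 1):
  atom 1: C, bond orders sum to 1 (valence 4) → 3 H
  atom 2: C, bond orders sum to 3 (valence 4) → 1 H
  atom 3: C, bond orders sum to 3 (valence 4) → 1 H
  atom 4: Cl (halogen, monovalent) → 0 H
  atom 5: C, bond orders sum to 2 (valence 4) → 2 H
  atom 6: C, bond orders sum to 2 (valence 4) → 2 H
  atom 7: C, bond orders sum to 3 (valence 4) → 1 H
  atom 8: C, bond orders sum to 3 (valence 4) → 1 H
  atom 9: Cl (halogen, monovalent) → 0 H
  atom 10: C, bond orders sum to 2 (valence 4) → 2 H
  atom 11: C, bond orders sum to 4 (valence 4) → 0 H
  atom 12: O, bond orders sum to 1 (valence 2) → 1 H
  atom 13: O, bond orders sum to 2 (valence 2) → 0 H
Totals → C:9, H:14, Cl:2, O:2.
In Hill order: C9H14Cl2O2.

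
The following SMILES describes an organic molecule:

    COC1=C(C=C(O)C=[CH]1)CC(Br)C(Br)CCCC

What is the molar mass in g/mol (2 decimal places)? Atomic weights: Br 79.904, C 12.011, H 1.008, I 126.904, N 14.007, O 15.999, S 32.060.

First, the molecular formula is C14H20Br2O2 (counting implicit H from valence).
  Br: 2 × 79.904 = 159.808
  C: 14 × 12.011 = 168.154
  H: 20 × 1.008 = 20.160
  O: 2 × 15.999 = 31.998
Sum: 2×79.904 + 14×12.011 + 20×1.008 + 2×15.999 = 380.120 → 380.12 g/mol.

380.12 g/mol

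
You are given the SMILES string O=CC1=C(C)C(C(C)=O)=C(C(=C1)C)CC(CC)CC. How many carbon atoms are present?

Count every carbon token in the SMILES (each C, including those in ring-closure positions and inside branches).
Carbon count: 17.

17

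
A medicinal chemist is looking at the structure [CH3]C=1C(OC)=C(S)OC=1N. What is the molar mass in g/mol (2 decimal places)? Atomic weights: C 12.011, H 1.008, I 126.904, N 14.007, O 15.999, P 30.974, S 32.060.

First, the molecular formula is C6H9NO2S (counting implicit H from valence).
  C: 6 × 12.011 = 72.066
  H: 9 × 1.008 = 9.072
  N: 1 × 14.007 = 14.007
  O: 2 × 15.999 = 31.998
  S: 1 × 32.060 = 32.060
Sum: 6×12.011 + 9×1.008 + 1×14.007 + 2×15.999 + 1×32.060 = 159.203 → 159.20 g/mol.

159.20 g/mol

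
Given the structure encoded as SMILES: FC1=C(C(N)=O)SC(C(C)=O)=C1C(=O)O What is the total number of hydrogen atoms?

Walk through each heavy atom and fill implicit hydrogens from standard valence (C 4, N 3, O 2, S 2, halogen 1):
  atom 1: F (halogen, monovalent) → 0 H
  atom 2: C, bond orders sum to 4 (valence 4) → 0 H
  atom 3: C, bond orders sum to 4 (valence 4) → 0 H
  atom 4: C, bond orders sum to 4 (valence 4) → 0 H
  atom 5: N, bond orders sum to 1 (valence 3) → 2 H
  atom 6: O, bond orders sum to 2 (valence 2) → 0 H
  atom 7: S, bond orders sum to 2 (valence 2) → 0 H
  atom 8: C, bond orders sum to 4 (valence 4) → 0 H
  atom 9: C, bond orders sum to 4 (valence 4) → 0 H
  atom 10: C, bond orders sum to 1 (valence 4) → 3 H
  atom 11: O, bond orders sum to 2 (valence 2) → 0 H
  atom 12: C, bond orders sum to 4 (valence 4) → 0 H
  atom 13: C, bond orders sum to 4 (valence 4) → 0 H
  atom 14: O, bond orders sum to 2 (valence 2) → 0 H
  atom 15: O, bond orders sum to 1 (valence 2) → 1 H
Total hydrogens: 6.

6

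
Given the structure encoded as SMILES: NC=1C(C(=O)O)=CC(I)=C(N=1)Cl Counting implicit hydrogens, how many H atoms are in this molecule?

Walk through each heavy atom and fill implicit hydrogens from standard valence (C 4, N 3, O 2, S 2, halogen 1):
  atom 1: N, bond orders sum to 1 (valence 3) → 2 H
  atom 2: C, bond orders sum to 4 (valence 4) → 0 H
  atom 3: C, bond orders sum to 4 (valence 4) → 0 H
  atom 4: C, bond orders sum to 4 (valence 4) → 0 H
  atom 5: O, bond orders sum to 2 (valence 2) → 0 H
  atom 6: O, bond orders sum to 1 (valence 2) → 1 H
  atom 7: C, bond orders sum to 3 (valence 4) → 1 H
  atom 8: C, bond orders sum to 4 (valence 4) → 0 H
  atom 9: I (halogen, monovalent) → 0 H
  atom 10: C, bond orders sum to 4 (valence 4) → 0 H
  atom 11: N, bond orders sum to 3 (valence 3) → 0 H
  atom 12: Cl (halogen, monovalent) → 0 H
Total hydrogens: 4.

4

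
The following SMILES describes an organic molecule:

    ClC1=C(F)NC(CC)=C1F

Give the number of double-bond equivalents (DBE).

3

Molecular formula: C6H6ClF2N.
DoU = (2C + 2 + N − H − X) / 2, where X is the halogen count and O/S are ignored.
    = (2·6 + 2 + 1 − 6 − 3) / 2 = 6 / 2 = 3.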